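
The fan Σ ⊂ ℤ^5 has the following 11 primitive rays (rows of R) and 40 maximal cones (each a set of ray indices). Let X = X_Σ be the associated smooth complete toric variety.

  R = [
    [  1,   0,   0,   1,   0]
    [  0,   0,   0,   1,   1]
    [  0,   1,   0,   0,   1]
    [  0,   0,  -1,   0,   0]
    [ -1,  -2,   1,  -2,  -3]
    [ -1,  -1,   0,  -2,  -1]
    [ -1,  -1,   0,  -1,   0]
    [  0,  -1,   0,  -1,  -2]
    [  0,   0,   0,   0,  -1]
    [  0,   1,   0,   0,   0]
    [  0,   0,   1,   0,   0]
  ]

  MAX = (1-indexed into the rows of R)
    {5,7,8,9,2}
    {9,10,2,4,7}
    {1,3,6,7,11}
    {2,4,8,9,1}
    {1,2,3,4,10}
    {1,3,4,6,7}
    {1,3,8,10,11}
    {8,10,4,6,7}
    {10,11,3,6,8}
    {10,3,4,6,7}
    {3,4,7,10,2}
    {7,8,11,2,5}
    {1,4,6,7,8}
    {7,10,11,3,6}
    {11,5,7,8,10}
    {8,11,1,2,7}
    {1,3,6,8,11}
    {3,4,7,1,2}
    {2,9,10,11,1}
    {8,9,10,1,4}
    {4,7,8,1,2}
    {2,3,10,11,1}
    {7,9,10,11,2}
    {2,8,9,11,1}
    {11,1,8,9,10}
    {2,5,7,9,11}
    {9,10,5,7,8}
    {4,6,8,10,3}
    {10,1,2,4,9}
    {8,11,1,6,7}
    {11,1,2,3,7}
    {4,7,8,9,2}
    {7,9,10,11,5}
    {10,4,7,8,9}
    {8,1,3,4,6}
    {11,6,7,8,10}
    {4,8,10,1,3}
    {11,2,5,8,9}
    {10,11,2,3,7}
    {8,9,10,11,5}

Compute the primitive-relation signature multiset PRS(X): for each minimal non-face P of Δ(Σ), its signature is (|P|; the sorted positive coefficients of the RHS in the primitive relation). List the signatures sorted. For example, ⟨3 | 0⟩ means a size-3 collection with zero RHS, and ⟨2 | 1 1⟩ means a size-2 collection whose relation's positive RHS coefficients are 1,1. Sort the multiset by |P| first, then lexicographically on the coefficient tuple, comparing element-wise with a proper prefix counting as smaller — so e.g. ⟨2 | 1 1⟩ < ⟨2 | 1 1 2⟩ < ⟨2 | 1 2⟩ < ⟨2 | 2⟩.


16 collections generate NE(X_Σ); each relation:

  P={4,11}:  v_{4} + v_{11} = 0  so sig = ⟨2 | 0⟩
  P={2,6}:  v_{2} + v_{6} = v_{7}  so sig = ⟨2 | 1⟩
  P={3,9}:  v_{3} + v_{9} = v_{10}  so sig = ⟨2 | 1⟩
  P={4,5}:  v_{4} + v_{5} = v_{7} + v_{8} + v_{9}  so sig = ⟨2 | 1 1 1⟩
  P={6,9}:  v_{6} + v_{9} = v_{7} + v_{8} + v_{10}  so sig = ⟨2 | 1 1 1⟩
  P={3,5}:  v_{3} + v_{5} = v_{7} + v_{8} + v_{10} + v_{11}  so sig = ⟨2 | 1 1 1 1⟩
  P={1,5}:  v_{1} + v_{5} = v_{2} + 2·v_{8} + v_{11}  so sig = ⟨2 | 1 1 2⟩
  P={5,6}:  v_{5} + v_{6} = 2·v_{7} + 2·v_{8} + v_{10} + v_{11}  so sig = ⟨2 | 1 1 2 2⟩
  P={1,7,10}:  v_{1} + v_{7} + v_{10} = 0  so sig = ⟨3 | 0⟩
  P={2,3,8}:  v_{2} + v_{3} + v_{8} = 0  so sig = ⟨3 | 0⟩
  P={2,8,10}:  v_{2} + v_{8} + v_{10} = v_{9}  so sig = ⟨3 | 1⟩
  P={3,7,8}:  v_{3} + v_{7} + v_{8} = v_{6}  so sig = ⟨3 | 1⟩
  P={1,6,10}:  v_{1} + v_{6} + v_{10} = v_{3} + v_{8}  so sig = ⟨3 | 1 1⟩
  P={1,7,9}:  v_{1} + v_{7} + v_{9} = v_{2} + v_{8}  so sig = ⟨3 | 1 1⟩
  P={2,5,10}:  v_{2} + v_{5} + v_{10} = v_{7} + 2·v_{9} + v_{11}  so sig = ⟨3 | 1 1 2⟩
  P={7,8,9,11}:  v_{7} + v_{8} + v_{9} + v_{11} = v_{5}  so sig = ⟨4 | 1⟩

Sorted signature multiset PRS(X):
[⟨2 | 0⟩, ⟨2 | 1⟩, ⟨2 | 1⟩, ⟨2 | 1 1 1⟩, ⟨2 | 1 1 1⟩, ⟨2 | 1 1 1 1⟩, ⟨2 | 1 1 2⟩, ⟨2 | 1 1 2 2⟩, ⟨3 | 0⟩, ⟨3 | 0⟩, ⟨3 | 1⟩, ⟨3 | 1⟩, ⟨3 | 1 1⟩, ⟨3 | 1 1⟩, ⟨3 | 1 1 2⟩, ⟨4 | 1⟩]


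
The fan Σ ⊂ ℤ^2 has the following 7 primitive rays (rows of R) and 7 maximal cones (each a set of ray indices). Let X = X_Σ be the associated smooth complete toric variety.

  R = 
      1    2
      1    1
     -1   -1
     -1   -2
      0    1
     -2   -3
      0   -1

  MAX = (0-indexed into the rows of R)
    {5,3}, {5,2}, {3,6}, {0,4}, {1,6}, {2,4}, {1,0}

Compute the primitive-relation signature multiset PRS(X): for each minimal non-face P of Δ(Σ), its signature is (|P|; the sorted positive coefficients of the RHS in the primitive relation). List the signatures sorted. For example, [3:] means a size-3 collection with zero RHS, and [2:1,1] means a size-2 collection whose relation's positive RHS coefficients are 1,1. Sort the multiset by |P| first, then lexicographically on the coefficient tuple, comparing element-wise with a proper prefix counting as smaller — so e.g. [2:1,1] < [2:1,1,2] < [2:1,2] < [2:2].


The 14 primitive collections of Σ (r=7, n=2):

  {0,3}:  v_{0} + v_{3} = 0  ⟹  sig = [2:]
  {1,2}:  v_{1} + v_{2} = 0  ⟹  sig = [2:]
  {4,6}:  v_{4} + v_{6} = 0  ⟹  sig = [2:]
  {0,2}:  v_{0} + v_{2} = v_{4}  ⟹  sig = [2:1]
  {0,5}:  v_{0} + v_{5} = v_{2}  ⟹  sig = [2:1]
  {0,6}:  v_{0} + v_{6} = v_{1}  ⟹  sig = [2:1]
  {1,3}:  v_{1} + v_{3} = v_{6}  ⟹  sig = [2:1]
  {1,4}:  v_{1} + v_{4} = v_{0}  ⟹  sig = [2:1]
  {1,5}:  v_{1} + v_{5} = v_{3}  ⟹  sig = [2:1]
  {2,3}:  v_{2} + v_{3} = v_{5}  ⟹  sig = [2:1]
  {2,6}:  v_{2} + v_{6} = v_{3}  ⟹  sig = [2:1]
  {3,4}:  v_{3} + v_{4} = v_{2}  ⟹  sig = [2:1]
  {4,5}:  v_{4} + v_{5} = 2·v_{2}  ⟹  sig = [2:2]
  {5,6}:  v_{5} + v_{6} = 2·v_{3}  ⟹  sig = [2:2]

so the primitive-relation signature multiset is
    |P|=2: 14 collections, coeffs (), (), (), (1), (1), (1), (1), (1), (1), (1), (1), (1), (2), (2)


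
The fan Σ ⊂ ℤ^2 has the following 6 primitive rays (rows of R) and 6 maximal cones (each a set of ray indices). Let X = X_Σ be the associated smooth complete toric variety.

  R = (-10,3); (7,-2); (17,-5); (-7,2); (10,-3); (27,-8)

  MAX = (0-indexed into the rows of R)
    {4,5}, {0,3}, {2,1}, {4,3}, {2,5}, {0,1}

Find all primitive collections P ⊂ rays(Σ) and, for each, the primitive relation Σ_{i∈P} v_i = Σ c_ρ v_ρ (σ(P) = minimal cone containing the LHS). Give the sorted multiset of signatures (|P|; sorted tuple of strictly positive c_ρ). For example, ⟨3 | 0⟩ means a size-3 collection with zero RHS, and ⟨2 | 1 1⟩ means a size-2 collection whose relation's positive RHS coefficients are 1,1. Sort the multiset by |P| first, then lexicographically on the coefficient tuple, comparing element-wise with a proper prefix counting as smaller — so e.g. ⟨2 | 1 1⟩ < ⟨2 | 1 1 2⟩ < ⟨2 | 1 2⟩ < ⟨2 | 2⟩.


Σ has 9 primitive collections:

  P={0,4}:  v_{0} + v_{4} = 0 ; sig = ⟨2 | 0⟩
  P={1,3}:  v_{1} + v_{3} = 0 ; sig = ⟨2 | 0⟩
  P={0,2}:  v_{0} + v_{2} = v_{1} ; sig = ⟨2 | 1⟩
  P={0,5}:  v_{0} + v_{5} = v_{2} ; sig = ⟨2 | 1⟩
  P={1,4}:  v_{1} + v_{4} = v_{2} ; sig = ⟨2 | 1⟩
  P={2,3}:  v_{2} + v_{3} = v_{4} ; sig = ⟨2 | 1⟩
  P={2,4}:  v_{2} + v_{4} = v_{5} ; sig = ⟨2 | 1⟩
  P={1,5}:  v_{1} + v_{5} = 2·v_{2} ; sig = ⟨2 | 2⟩
  P={3,5}:  v_{3} + v_{5} = 2·v_{4} ; sig = ⟨2 | 2⟩

so the primitive-relation signature multiset is
{ ⟨2 | 0⟩ ×2,  ⟨2 | 1⟩ ×5,  ⟨2 | 2⟩ ×2 }


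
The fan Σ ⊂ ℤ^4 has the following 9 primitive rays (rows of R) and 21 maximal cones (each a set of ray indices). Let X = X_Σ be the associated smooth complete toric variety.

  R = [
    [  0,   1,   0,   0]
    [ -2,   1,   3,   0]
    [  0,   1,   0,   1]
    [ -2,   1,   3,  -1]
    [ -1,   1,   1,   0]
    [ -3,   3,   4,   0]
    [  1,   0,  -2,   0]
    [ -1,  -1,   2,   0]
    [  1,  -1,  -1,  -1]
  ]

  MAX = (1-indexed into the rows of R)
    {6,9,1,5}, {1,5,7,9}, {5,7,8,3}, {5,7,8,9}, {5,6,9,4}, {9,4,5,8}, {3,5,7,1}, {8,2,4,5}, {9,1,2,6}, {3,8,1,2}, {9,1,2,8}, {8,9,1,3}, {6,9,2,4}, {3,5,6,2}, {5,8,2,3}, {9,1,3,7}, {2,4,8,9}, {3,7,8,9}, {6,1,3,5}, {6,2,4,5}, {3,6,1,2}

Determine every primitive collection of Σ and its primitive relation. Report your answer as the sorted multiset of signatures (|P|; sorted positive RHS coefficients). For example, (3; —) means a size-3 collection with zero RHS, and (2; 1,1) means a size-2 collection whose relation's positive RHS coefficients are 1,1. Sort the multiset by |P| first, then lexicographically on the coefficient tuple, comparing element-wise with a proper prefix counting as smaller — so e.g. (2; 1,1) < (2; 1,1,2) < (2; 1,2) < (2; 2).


The 13 primitive collections of Σ (r=9, n=4):

  P = {2,7}:  v_{2} + v_{7} = v_{5} ; sig = (2; 1)
  P = {1,4}:  v_{1} + v_{4} = v_{6} + v_{9} ; sig = (2; 1,1)
  P = {3,4}:  v_{3} + v_{4} = v_{1} + v_{2} ; sig = (2; 1,1)
  P = {4,7}:  v_{4} + v_{7} = 2·v_{5} + v_{9} ; sig = (2; 1,2)
  P = {6,7}:  v_{6} + v_{7} = v_{1} + 2·v_{5} ; sig = (2; 1,2)
  P = {6,8}:  v_{6} + v_{8} = 2·v_{2} ; sig = (2; 2)
  P = {1,7,8}:  v_{1} + v_{7} + v_{8} = 0 ; sig = (3; —)
  P = {1,2,5}:  v_{1} + v_{2} + v_{5} = v_{6} ; sig = (3; 1)
  P = {1,5,8}:  v_{1} + v_{5} + v_{8} = v_{2} ; sig = (3; 1)
  P = {2,5,9}:  v_{2} + v_{5} + v_{9} = v_{4} ; sig = (3; 1)
  P = {3,5,9}:  v_{3} + v_{5} + v_{9} = v_{1} ; sig = (3; 1)
  P = {2,3,9}:  v_{2} + v_{3} + v_{9} = 2·v_{1} + v_{8} ; sig = (3; 1,2)
  P = {3,6,9}:  v_{3} + v_{6} + v_{9} = 2·v_{1} + v_{2} ; sig = (3; 1,2)

Hence PRS(X_Σ) =
{ (2; 1),  (2; 1,1) ×2,  (2; 1,2) ×2,  (2; 2),  (3; —),  (3; 1) ×4,  (3; 1,2) ×2 }


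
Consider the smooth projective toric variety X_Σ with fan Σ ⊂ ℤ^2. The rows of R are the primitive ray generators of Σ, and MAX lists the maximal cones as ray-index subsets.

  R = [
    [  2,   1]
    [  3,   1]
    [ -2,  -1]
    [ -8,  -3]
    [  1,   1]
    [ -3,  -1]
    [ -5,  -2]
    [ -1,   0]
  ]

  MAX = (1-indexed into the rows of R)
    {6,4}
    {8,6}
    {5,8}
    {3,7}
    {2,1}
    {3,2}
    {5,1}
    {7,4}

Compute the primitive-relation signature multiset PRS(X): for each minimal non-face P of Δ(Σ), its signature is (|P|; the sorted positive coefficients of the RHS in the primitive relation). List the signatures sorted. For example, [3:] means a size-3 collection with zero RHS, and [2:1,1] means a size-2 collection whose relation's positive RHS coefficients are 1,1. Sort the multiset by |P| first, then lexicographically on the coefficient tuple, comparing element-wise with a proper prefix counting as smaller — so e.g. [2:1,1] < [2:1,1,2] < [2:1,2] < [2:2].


The 20 primitive collections of Σ (r=8, n=2):

  P={1,3}:  v_{1} + v_{3} = 0  ⇒ sig = [2:]
  P={2,6}:  v_{2} + v_{6} = 0  ⇒ sig = [2:]
  P={1,6}:  v_{1} + v_{6} = v_{8}  ⇒ sig = [2:1]
  P={1,7}:  v_{1} + v_{7} = v_{6}  ⇒ sig = [2:1]
  P={1,8}:  v_{1} + v_{8} = v_{5}  ⇒ sig = [2:1]
  P={2,4}:  v_{2} + v_{4} = v_{7}  ⇒ sig = [2:1]
  P={2,7}:  v_{2} + v_{7} = v_{3}  ⇒ sig = [2:1]
  P={2,8}:  v_{2} + v_{8} = v_{1}  ⇒ sig = [2:1]
  P={3,5}:  v_{3} + v_{5} = v_{8}  ⇒ sig = [2:1]
  P={3,6}:  v_{3} + v_{6} = v_{7}  ⇒ sig = [2:1]
  P={3,8}:  v_{3} + v_{8} = v_{6}  ⇒ sig = [2:1]
  P={6,7}:  v_{6} + v_{7} = v_{4}  ⇒ sig = [2:1]
  P={5,7}:  v_{5} + v_{7} = v_{6} + v_{8}  ⇒ sig = [2:1,1]
  P={4,5}:  v_{4} + v_{5} = 2·v_{6} + v_{8}  ⇒ sig = [2:1,2]
  P={1,4}:  v_{1} + v_{4} = 2·v_{6}  ⇒ sig = [2:2]
  P={2,5}:  v_{2} + v_{5} = 2·v_{1}  ⇒ sig = [2:2]
  P={3,4}:  v_{3} + v_{4} = 2·v_{7}  ⇒ sig = [2:2]
  P={5,6}:  v_{5} + v_{6} = 2·v_{8}  ⇒ sig = [2:2]
  P={7,8}:  v_{7} + v_{8} = 2·v_{6}  ⇒ sig = [2:2]
  P={4,8}:  v_{4} + v_{8} = 3·v_{6}  ⇒ sig = [2:3]

Signatures (|P|; sorted positive RHS coefficients), sorted:
    |P|=2: 20 collections, coeffs (), (), (1), (1), (1), (1), (1), (1), (1), (1), (1), (1), (1,1), (1,2), (2), (2), (2), (2), (2), (3)


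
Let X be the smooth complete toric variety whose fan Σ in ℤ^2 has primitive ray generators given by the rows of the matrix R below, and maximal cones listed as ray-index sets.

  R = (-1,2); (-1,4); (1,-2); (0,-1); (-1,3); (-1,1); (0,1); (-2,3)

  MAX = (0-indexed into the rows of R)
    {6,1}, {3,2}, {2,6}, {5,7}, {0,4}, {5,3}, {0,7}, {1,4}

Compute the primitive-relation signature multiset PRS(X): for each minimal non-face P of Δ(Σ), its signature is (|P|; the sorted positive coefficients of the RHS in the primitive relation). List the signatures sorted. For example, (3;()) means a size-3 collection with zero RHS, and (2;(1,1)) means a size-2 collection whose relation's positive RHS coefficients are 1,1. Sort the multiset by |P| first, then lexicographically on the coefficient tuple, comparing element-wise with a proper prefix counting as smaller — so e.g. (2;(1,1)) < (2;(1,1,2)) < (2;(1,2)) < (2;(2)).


20 collections generate NE(X_Σ); each relation:

  P={0,2}:  v_{0} + v_{2} = 0 ; sig = (2;())
  P={3,6}:  v_{3} + v_{6} = 0 ; sig = (2;())
  P={0,3}:  v_{0} + v_{3} = v_{5} ; sig = (2;(1))
  P={0,5}:  v_{0} + v_{5} = v_{7} ; sig = (2;(1))
  P={0,6}:  v_{0} + v_{6} = v_{4} ; sig = (2;(1))
  P={1,3}:  v_{1} + v_{3} = v_{4} ; sig = (2;(1))
  P={2,4}:  v_{2} + v_{4} = v_{6} ; sig = (2;(1))
  P={2,5}:  v_{2} + v_{5} = v_{3} ; sig = (2;(1))
  P={2,7}:  v_{2} + v_{7} = v_{5} ; sig = (2;(1))
  P={3,4}:  v_{3} + v_{4} = v_{0} ; sig = (2;(1))
  P={4,6}:  v_{4} + v_{6} = v_{1} ; sig = (2;(1))
  P={5,6}:  v_{5} + v_{6} = v_{0} ; sig = (2;(1))
  P={1,5}:  v_{1} + v_{5} = v_{0} + v_{4} ; sig = (2;(1,1))
  P={1,7}:  v_{1} + v_{7} = 2·v_{0} + v_{4} ; sig = (2;(1,2))
  P={0,1}:  v_{0} + v_{1} = 2·v_{4} ; sig = (2;(2))
  P={1,2}:  v_{1} + v_{2} = 2·v_{6} ; sig = (2;(2))
  P={3,7}:  v_{3} + v_{7} = 2·v_{5} ; sig = (2;(2))
  P={4,5}:  v_{4} + v_{5} = 2·v_{0} ; sig = (2;(2))
  P={6,7}:  v_{6} + v_{7} = 2·v_{0} ; sig = (2;(2))
  P={4,7}:  v_{4} + v_{7} = 3·v_{0} ; sig = (2;(3))

Sorted signature multiset PRS(X):
[(2;()), (2;()), (2;(1)), (2;(1)), (2;(1)), (2;(1)), (2;(1)), (2;(1)), (2;(1)), (2;(1)), (2;(1)), (2;(1)), (2;(1,1)), (2;(1,2)), (2;(2)), (2;(2)), (2;(2)), (2;(2)), (2;(2)), (2;(3))]


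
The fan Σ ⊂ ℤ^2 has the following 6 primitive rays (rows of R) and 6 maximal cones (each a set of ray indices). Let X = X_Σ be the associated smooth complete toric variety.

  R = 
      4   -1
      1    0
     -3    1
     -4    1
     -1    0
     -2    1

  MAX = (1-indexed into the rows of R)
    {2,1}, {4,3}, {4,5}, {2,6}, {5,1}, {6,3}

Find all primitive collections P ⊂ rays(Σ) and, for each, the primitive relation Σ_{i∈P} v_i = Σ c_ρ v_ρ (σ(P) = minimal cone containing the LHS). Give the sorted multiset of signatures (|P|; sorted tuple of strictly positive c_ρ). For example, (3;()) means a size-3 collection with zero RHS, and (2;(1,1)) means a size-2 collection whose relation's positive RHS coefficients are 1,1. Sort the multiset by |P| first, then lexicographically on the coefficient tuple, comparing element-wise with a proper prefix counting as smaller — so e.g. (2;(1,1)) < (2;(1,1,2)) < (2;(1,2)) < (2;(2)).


Σ has 9 primitive collections:

  P = {1,4}:  v_{1} + v_{4} = 0  so sig = (2;())
  P = {2,5}:  v_{2} + v_{5} = 0  so sig = (2;())
  P = {1,3}:  v_{1} + v_{3} = v_{2}  so sig = (2;(1))
  P = {2,3}:  v_{2} + v_{3} = v_{6}  so sig = (2;(1))
  P = {2,4}:  v_{2} + v_{4} = v_{3}  so sig = (2;(1))
  P = {3,5}:  v_{3} + v_{5} = v_{4}  so sig = (2;(1))
  P = {5,6}:  v_{5} + v_{6} = v_{3}  so sig = (2;(1))
  P = {1,6}:  v_{1} + v_{6} = 2·v_{2}  so sig = (2;(2))
  P = {4,6}:  v_{4} + v_{6} = 2·v_{3}  so sig = (2;(2))

Hence PRS(X_Σ) =
[(2;()), (2;()), (2;(1)), (2;(1)), (2;(1)), (2;(1)), (2;(1)), (2;(2)), (2;(2))]


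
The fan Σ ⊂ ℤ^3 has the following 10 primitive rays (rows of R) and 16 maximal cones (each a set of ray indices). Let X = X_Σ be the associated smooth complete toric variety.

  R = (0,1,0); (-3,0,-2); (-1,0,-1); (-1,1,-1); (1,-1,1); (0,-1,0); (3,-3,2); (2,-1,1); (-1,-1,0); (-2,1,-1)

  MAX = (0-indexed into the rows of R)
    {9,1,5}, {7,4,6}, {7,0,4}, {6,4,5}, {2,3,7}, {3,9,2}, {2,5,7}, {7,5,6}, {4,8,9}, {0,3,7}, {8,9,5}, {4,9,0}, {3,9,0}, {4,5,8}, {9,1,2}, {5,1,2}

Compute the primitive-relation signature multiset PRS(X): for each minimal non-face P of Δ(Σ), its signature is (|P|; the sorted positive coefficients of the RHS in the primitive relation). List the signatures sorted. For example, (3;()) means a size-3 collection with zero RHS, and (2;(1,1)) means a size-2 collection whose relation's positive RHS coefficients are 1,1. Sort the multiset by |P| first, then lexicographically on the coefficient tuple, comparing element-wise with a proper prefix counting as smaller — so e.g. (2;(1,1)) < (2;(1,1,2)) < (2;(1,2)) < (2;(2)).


The 24 primitive collections of Σ (r=10, n=3):

  • {0,5}:  v_{0} + v_{5} = 0  ⇒ sig = (2;())
  • {3,4}:  v_{3} + v_{4} = 0  ⇒ sig = (2;())
  • {7,9}:  v_{7} + v_{9} = 0  ⇒ sig = (2;())
  • {0,2}:  v_{0} + v_{2} = v_{3}  ⇒ sig = (2;(1))
  • {2,4}:  v_{2} + v_{4} = v_{5}  ⇒ sig = (2;(1))
  • {3,5}:  v_{3} + v_{5} = v_{2}  ⇒ sig = (2;(1))
  • {0,1}:  v_{0} + v_{1} = v_{2} + v_{9}  ⇒ sig = (2;(1,1))
  • {0,6}:  v_{0} + v_{6} = v_{4} + v_{7}  ⇒ sig = (2;(1,1))
  • {0,8}:  v_{0} + v_{8} = v_{4} + v_{9}  ⇒ sig = (2;(1,1))
  • {1,7}:  v_{1} + v_{7} = v_{2} + v_{5}  ⇒ sig = (2;(1,1))
  • {3,6}:  v_{3} + v_{6} = v_{5} + v_{7}  ⇒ sig = (2;(1,1))
  • {3,8}:  v_{3} + v_{8} = v_{5} + v_{9}  ⇒ sig = (2;(1,1))
  • {6,9}:  v_{6} + v_{9} = v_{4} + v_{5}  ⇒ sig = (2;(1,1))
  • {7,8}:  v_{7} + v_{8} = v_{4} + v_{5}  ⇒ sig = (2;(1,1))
  • {1,3}:  v_{1} + v_{3} = 2·v_{2} + v_{9}  ⇒ sig = (2;(1,2))
  • {1,4}:  v_{1} + v_{4} = 2·v_{5} + v_{9}  ⇒ sig = (2;(1,2))
  • {2,6}:  v_{2} + v_{6} = 2·v_{5} + v_{7}  ⇒ sig = (2;(1,2))
  • {2,8}:  v_{2} + v_{8} = 2·v_{5} + v_{9}  ⇒ sig = (2;(1,2))
  • {6,8}:  v_{6} + v_{8} = 2·v_{4} + 2·v_{5}  ⇒ sig = (2;(2,2))
  • {1,8}:  v_{1} + v_{8} = 3·v_{5} + 2·v_{9}  ⇒ sig = (2;(2,3))
  • {1,6}:  v_{1} + v_{6} = 3·v_{5}  ⇒ sig = (2;(3))
  • {2,5,9}:  v_{2} + v_{5} + v_{9} = v_{1}  ⇒ sig = (3;(1))
  • {4,5,7}:  v_{4} + v_{5} + v_{7} = v_{6}  ⇒ sig = (3;(1))
  • {4,5,9}:  v_{4} + v_{5} + v_{9} = v_{8}  ⇒ sig = (3;(1))

so the primitive-relation signature multiset is
{ (2;()) ×3,  (2;(1)) ×3,  (2;(1,1)) ×8,  (2;(1,2)) ×4,  (2;(2,2)),  (2;(2,3)),  (2;(3)),  (3;(1)) ×3 }


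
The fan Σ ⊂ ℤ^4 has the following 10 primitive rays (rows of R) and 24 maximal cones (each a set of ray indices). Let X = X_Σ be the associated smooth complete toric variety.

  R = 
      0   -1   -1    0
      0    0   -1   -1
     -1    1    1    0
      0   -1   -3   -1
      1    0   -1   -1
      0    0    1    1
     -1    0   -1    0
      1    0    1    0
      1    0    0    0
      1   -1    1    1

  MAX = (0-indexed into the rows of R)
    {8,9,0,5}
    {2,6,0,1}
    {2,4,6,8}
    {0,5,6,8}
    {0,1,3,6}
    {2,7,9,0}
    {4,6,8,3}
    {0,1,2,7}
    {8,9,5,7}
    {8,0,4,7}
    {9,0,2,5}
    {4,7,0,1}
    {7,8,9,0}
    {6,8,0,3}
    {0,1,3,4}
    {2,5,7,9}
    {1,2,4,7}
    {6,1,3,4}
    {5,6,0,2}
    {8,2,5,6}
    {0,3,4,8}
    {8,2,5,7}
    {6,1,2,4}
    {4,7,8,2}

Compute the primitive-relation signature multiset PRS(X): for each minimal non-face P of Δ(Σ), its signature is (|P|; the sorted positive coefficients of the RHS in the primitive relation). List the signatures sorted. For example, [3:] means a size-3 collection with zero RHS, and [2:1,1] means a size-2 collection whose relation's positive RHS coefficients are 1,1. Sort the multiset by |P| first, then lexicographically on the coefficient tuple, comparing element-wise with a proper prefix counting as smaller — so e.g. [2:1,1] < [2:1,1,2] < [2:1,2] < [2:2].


|primitive collections| = 16. Relations:

  • {1,5}:  v_{1} + v_{5} = 0  ⇒ sig = [2:]
  • {6,7}:  v_{6} + v_{7} = 0  ⇒ sig = [2:]
  • {1,8}:  v_{1} + v_{8} = v_{4}  ⇒ sig = [2:1]
  • {4,5}:  v_{4} + v_{5} = v_{8}  ⇒ sig = [2:1]
  • {1,9}:  v_{1} + v_{9} = v_{0} + v_{7}  ⇒ sig = [2:1,1]
  • {2,3}:  v_{2} + v_{3} = v_{1} + v_{6}  ⇒ sig = [2:1,1]
  • {3,7}:  v_{3} + v_{7} = v_{0} + v_{4}  ⇒ sig = [2:1,1]
  • {6,9}:  v_{6} + v_{9} = v_{0} + v_{5}  ⇒ sig = [2:1,1]
  • {3,5}:  v_{3} + v_{5} = v_{0} + v_{6} + v_{8}  ⇒ sig = [2:1,1,1]
  • {4,9}:  v_{4} + v_{9} = v_{0} + v_{7} + v_{8}  ⇒ sig = [2:1,1,1]
  • {3,9}:  v_{3} + v_{9} = 2·v_{0} + v_{8}  ⇒ sig = [2:1,2]
  • {0,2,8}:  v_{0} + v_{2} + v_{8} = 0  ⇒ sig = [3:]
  • {0,2,4}:  v_{0} + v_{2} + v_{4} = v_{1}  ⇒ sig = [3:1]
  • {0,4,6}:  v_{0} + v_{4} + v_{6} = v_{3}  ⇒ sig = [3:1]
  • {0,5,7}:  v_{0} + v_{5} + v_{7} = v_{9}  ⇒ sig = [3:1]
  • {2,8,9}:  v_{2} + v_{8} + v_{9} = v_{5} + v_{7}  ⇒ sig = [3:1,1]

Signatures (|P|; sorted positive RHS coefficients), sorted:
    [2:]
    [2:]
    [2:1]
    [2:1]
    [2:1,1]
    [2:1,1]
    [2:1,1]
    [2:1,1]
    [2:1,1,1]
    [2:1,1,1]
    [2:1,2]
    [3:]
    [3:1]
    [3:1]
    [3:1]
    [3:1,1]


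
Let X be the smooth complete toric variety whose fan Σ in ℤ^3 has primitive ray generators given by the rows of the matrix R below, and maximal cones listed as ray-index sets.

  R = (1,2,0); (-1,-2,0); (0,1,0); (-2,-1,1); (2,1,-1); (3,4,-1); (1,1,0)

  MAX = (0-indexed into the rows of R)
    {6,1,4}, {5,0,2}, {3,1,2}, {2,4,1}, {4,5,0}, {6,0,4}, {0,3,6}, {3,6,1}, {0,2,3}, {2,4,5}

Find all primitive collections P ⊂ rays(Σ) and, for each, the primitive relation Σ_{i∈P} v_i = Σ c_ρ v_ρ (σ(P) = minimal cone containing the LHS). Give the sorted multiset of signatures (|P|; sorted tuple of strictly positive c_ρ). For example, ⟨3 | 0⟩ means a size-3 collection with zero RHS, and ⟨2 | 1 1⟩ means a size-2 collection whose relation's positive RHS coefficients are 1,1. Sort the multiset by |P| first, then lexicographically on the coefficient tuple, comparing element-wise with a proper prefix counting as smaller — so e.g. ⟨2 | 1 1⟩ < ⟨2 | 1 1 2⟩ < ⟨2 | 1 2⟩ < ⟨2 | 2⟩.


7 collections generate NE(X_Σ); each relation:

  • {0,1}:  v_{0} + v_{1} = 0  →  sig = ⟨2 | 0⟩
  • {3,4}:  v_{3} + v_{4} = 0  →  sig = ⟨2 | 0⟩
  • {2,6}:  v_{2} + v_{6} = v_{0}  →  sig = ⟨2 | 1⟩
  • {1,5}:  v_{1} + v_{5} = v_{2} + v_{4}  →  sig = ⟨2 | 1 1⟩
  • {3,5}:  v_{3} + v_{5} = v_{0} + v_{2}  →  sig = ⟨2 | 1 1⟩
  • {5,6}:  v_{5} + v_{6} = 2·v_{0} + v_{4}  →  sig = ⟨2 | 1 2⟩
  • {0,2,4}:  v_{0} + v_{2} + v_{4} = v_{5}  →  sig = ⟨3 | 1⟩

Sorted signature multiset PRS(X):
{ ⟨2 | 0⟩ ×2,  ⟨2 | 1⟩,  ⟨2 | 1 1⟩ ×2,  ⟨2 | 1 2⟩,  ⟨3 | 1⟩ }


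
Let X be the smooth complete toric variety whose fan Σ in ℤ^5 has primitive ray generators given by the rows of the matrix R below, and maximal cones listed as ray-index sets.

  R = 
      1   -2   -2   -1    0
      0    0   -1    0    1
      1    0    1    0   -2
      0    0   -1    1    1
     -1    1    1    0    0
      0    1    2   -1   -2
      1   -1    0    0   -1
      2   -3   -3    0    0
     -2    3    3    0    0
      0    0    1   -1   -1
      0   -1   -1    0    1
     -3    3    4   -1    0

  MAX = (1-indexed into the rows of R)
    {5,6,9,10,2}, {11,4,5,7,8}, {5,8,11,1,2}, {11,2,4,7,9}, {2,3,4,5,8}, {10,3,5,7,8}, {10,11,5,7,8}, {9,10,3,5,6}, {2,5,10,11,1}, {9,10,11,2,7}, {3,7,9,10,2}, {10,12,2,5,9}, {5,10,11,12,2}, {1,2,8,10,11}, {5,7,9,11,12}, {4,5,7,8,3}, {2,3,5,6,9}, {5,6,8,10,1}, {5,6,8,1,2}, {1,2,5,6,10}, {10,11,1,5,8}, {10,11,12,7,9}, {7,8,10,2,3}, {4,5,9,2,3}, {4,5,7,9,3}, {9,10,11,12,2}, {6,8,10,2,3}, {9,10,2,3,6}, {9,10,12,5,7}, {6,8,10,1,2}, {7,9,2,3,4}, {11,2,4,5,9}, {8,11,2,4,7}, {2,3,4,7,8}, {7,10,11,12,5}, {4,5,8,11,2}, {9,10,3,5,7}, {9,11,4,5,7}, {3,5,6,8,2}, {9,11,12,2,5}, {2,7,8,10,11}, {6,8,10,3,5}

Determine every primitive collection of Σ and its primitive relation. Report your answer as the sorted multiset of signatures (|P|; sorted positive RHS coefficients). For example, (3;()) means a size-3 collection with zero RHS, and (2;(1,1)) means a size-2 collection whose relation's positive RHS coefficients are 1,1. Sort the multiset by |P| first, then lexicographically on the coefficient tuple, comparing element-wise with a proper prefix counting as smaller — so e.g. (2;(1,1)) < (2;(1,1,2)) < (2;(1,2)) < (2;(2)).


Minimal non-faces — 20 found among 12 rays, 42 max cones:

  • {4,10}:  v_{4} + v_{10} = 0  →  sig = (2;())
  • {8,9}:  v_{8} + v_{9} = 0  →  sig = (2;())
  • {3,11}:  v_{3} + v_{11} = v_{7}  →  sig = (2;(1))
  • {6,11}:  v_{6} + v_{11} = v_{10}  →  sig = (2;(1))
  • {1,3}:  v_{1} + v_{3} = v_{6} + v_{8}  →  sig = (2;(1,1))
  • {1,7}:  v_{1} + v_{7} = v_{8} + v_{10}  →  sig = (2;(1,1))
  • {6,7}:  v_{6} + v_{7} = v_{3} + v_{10}  →  sig = (2;(1,1))
  • {1,4}:  v_{1} + v_{4} = v_{2} + v_{5} + v_{8}  →  sig = (2;(1,1,1))
  • {1,9}:  v_{1} + v_{9} = v_{2} + v_{5} + v_{10}  →  sig = (2;(1,1,1))
  • {4,6}:  v_{4} + v_{6} = v_{2} + v_{3} + v_{5}  →  sig = (2;(1,1,1))
  • {4,12}:  v_{4} + v_{12} = v_{5} + v_{9} + v_{11}  →  sig = (2;(1,1,1))
  • {8,12}:  v_{8} + v_{12} = v_{5} + v_{10} + v_{11}  →  sig = (2;(1,1,1))
  • {3,12}:  v_{3} + v_{12} = v_{5} + v_{7} + v_{9} + v_{10}  →  sig = (2;(1,1,1,1))
  • {6,12}:  v_{6} + v_{12} = v_{5} + v_{9} + 2·v_{10}  →  sig = (2;(1,1,2))
  • {1,12}:  v_{1} + v_{12} = v_{2} + 2·v_{5} + 2·v_{10} + v_{11}  →  sig = (2;(1,1,2,2))
  • {2,5,7}:  v_{2} + v_{5} + v_{7} = 0  →  sig = (3;())
  • {2,7,12}:  v_{2} + v_{7} + v_{12} = v_{9} + v_{10} + v_{11}  →  sig = (3;(1,1,1))
  • {2,3,5,10}:  v_{2} + v_{3} + v_{5} + v_{10} = v_{6}  →  sig = (4;(1))
  • {2,5,8,10}:  v_{2} + v_{5} + v_{8} + v_{10} = v_{1}  →  sig = (4;(1))
  • {5,9,10,11}:  v_{5} + v_{9} + v_{10} + v_{11} = v_{12}  →  sig = (4;(1))

so the primitive-relation signature multiset is
{ (2;()) ×2,  (2;(1)) ×2,  (2;(1,1)) ×3,  (2;(1,1,1)) ×5,  (2;(1,1,1,1)),  (2;(1,1,2)),  (2;(1,1,2,2)),  (3;()),  (3;(1,1,1)),  (4;(1)) ×3 }


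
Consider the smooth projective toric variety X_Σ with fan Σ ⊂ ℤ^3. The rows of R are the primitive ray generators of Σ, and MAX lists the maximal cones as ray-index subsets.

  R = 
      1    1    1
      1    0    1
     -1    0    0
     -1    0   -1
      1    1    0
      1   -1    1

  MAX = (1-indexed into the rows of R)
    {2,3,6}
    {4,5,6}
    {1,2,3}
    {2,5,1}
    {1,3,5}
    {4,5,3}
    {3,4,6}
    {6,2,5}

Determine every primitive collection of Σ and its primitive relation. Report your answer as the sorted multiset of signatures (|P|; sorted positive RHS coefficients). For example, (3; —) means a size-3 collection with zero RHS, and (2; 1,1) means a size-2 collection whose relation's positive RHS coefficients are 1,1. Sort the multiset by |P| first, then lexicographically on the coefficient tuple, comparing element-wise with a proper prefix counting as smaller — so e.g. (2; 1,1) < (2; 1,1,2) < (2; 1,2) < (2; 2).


Σ has 5 primitive collections:

  P = {2,4}:  v_{2} + v_{4} = 0  so sig = (2; —)
  P = {1,4}:  v_{1} + v_{4} = v_{3} + v_{5}  so sig = (2; 1,1)
  P = {1,6}:  v_{1} + v_{6} = 2·v_{2}  so sig = (2; 2)
  P = {2,3,5}:  v_{2} + v_{3} + v_{5} = v_{1}  so sig = (3; 1)
  P = {3,5,6}:  v_{3} + v_{5} + v_{6} = v_{2}  so sig = (3; 1)

Hence PRS(X_Σ) =
    (2; —)
    (2; 1,1)
    (2; 2)
    (3; 1)
    (3; 1)


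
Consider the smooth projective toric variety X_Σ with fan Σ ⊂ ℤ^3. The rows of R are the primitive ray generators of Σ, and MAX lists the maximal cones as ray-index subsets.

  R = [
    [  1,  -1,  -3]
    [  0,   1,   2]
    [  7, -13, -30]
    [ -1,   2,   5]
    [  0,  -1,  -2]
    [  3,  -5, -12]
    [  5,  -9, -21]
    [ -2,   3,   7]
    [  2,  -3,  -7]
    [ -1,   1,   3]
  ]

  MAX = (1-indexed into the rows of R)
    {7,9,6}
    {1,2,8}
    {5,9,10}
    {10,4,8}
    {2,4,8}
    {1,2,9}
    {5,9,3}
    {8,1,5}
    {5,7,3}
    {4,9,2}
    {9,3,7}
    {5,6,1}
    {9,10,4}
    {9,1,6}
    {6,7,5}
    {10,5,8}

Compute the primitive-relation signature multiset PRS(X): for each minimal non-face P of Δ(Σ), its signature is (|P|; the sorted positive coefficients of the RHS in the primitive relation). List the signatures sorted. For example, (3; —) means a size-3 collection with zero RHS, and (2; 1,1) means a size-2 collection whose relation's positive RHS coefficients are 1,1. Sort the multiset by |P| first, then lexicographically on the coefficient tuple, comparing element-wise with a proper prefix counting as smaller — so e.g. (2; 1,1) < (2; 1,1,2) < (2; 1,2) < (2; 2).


Primitive collections (24):

  • {1,10}:  v_{1} + v_{10} = 0 ; sig = (2; —)
  • {2,5}:  v_{2} + v_{5} = 0 ; sig = (2; —)
  • {8,9}:  v_{8} + v_{9} = 0 ; sig = (2; —)
  • {1,4}:  v_{1} + v_{4} = v_{2} ; sig = (2; 1)
  • {2,10}:  v_{2} + v_{10} = v_{4} ; sig = (2; 1)
  • {4,5}:  v_{4} + v_{5} = v_{10} ; sig = (2; 1)
  • {4,6}:  v_{4} + v_{6} = v_{9} ; sig = (2; 1)
  • {1,3}:  v_{1} + v_{3} = v_{6} + v_{7} ; sig = (2; 1,1)
  • {2,3}:  v_{2} + v_{3} = v_{7} + v_{9} ; sig = (2; 1,1)
  • {2,6}:  v_{2} + v_{6} = v_{1} + v_{9} ; sig = (2; 1,1)
  • {2,7}:  v_{2} + v_{7} = v_{6} + v_{9} ; sig = (2; 1,1)
  • {3,8}:  v_{3} + v_{8} = v_{5} + v_{7} ; sig = (2; 1,1)
  • {6,8}:  v_{6} + v_{8} = v_{1} + v_{5} ; sig = (2; 1,1)
  • {6,10}:  v_{6} + v_{10} = v_{5} + v_{9} ; sig = (2; 1,1)
  • {7,8}:  v_{7} + v_{8} = v_{5} + v_{6} ; sig = (2; 1,1)
  • {4,7}:  v_{4} + v_{7} = v_{5} + 2·v_{9} ; sig = (2; 1,2)
  • {1,7}:  v_{1} + v_{7} = 2·v_{6} ; sig = (2; 2)
  • {3,6}:  v_{3} + v_{6} = 2·v_{7} ; sig = (2; 2)
  • {7,10}:  v_{7} + v_{10} = 2·v_{5} + 2·v_{9} ; sig = (2; 2,2)
  • {3,4}:  v_{3} + v_{4} = 2·v_{5} + 3·v_{9} ; sig = (2; 2,3)
  • {3,10}:  v_{3} + v_{10} = 3·v_{5} + 3·v_{9} ; sig = (2; 3,3)
  • {1,5,9}:  v_{1} + v_{5} + v_{9} = v_{6} ; sig = (3; 1)
  • {5,6,9}:  v_{5} + v_{6} + v_{9} = v_{7} ; sig = (3; 1)
  • {5,7,9}:  v_{5} + v_{7} + v_{9} = v_{3} ; sig = (3; 1)

so the primitive-relation signature multiset is
[(2; —), (2; —), (2; —), (2; 1), (2; 1), (2; 1), (2; 1), (2; 1,1), (2; 1,1), (2; 1,1), (2; 1,1), (2; 1,1), (2; 1,1), (2; 1,1), (2; 1,1), (2; 1,2), (2; 2), (2; 2), (2; 2,2), (2; 2,3), (2; 3,3), (3; 1), (3; 1), (3; 1)]


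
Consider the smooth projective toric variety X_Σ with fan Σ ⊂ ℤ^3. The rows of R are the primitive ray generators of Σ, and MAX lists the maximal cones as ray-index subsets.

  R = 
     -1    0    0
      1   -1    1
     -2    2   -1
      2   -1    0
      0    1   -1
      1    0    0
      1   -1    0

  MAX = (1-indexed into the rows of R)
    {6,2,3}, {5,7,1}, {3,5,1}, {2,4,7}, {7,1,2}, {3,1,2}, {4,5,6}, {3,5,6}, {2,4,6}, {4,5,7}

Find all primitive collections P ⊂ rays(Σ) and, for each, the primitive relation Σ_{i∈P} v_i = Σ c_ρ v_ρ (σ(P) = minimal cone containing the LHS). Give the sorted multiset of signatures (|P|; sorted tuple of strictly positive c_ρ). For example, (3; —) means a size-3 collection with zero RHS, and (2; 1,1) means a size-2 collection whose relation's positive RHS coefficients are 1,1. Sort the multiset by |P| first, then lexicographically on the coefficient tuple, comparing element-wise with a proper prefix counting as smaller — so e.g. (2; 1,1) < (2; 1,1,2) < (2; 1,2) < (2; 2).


|primitive collections| = 6. Relations:

  • {1,6}:  v_{1} + v_{6} = 0  →  sig = (2; —)
  • {1,4}:  v_{1} + v_{4} = v_{7}  →  sig = (2; 1)
  • {2,5}:  v_{2} + v_{5} = v_{6}  →  sig = (2; 1)
  • {3,4}:  v_{3} + v_{4} = v_{5}  →  sig = (2; 1)
  • {6,7}:  v_{6} + v_{7} = v_{4}  →  sig = (2; 1)
  • {3,7}:  v_{3} + v_{7} = v_{1} + v_{5}  →  sig = (2; 1,1)

Sorted signature multiset PRS(X):
    |P|=2: 6 collections, coeffs (), (1), (1), (1), (1), (1,1)


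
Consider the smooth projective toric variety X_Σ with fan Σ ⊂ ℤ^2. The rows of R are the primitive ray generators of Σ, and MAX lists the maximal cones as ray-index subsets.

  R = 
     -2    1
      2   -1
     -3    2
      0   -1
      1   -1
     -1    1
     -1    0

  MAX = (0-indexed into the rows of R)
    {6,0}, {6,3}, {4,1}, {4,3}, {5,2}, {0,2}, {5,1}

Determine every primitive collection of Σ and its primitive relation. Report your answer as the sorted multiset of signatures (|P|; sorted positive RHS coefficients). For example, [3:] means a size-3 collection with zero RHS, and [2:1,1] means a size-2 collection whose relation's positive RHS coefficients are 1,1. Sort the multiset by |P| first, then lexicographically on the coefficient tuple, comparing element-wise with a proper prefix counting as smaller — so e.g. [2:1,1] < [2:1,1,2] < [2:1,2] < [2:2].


14 collections generate NE(X_Σ); each relation:

  P={0,1}:  v_{0} + v_{1} = 0  so sig = [2:]
  P={4,5}:  v_{4} + v_{5} = 0  so sig = [2:]
  P={0,4}:  v_{0} + v_{4} = v_{6}  so sig = [2:1]
  P={0,5}:  v_{0} + v_{5} = v_{2}  so sig = [2:1]
  P={1,2}:  v_{1} + v_{2} = v_{5}  so sig = [2:1]
  P={1,6}:  v_{1} + v_{6} = v_{4}  so sig = [2:1]
  P={2,4}:  v_{2} + v_{4} = v_{0}  so sig = [2:1]
  P={3,5}:  v_{3} + v_{5} = v_{6}  so sig = [2:1]
  P={4,6}:  v_{4} + v_{6} = v_{3}  so sig = [2:1]
  P={5,6}:  v_{5} + v_{6} = v_{0}  so sig = [2:1]
  P={2,3}:  v_{2} + v_{3} = v_{0} + v_{6}  so sig = [2:1,1]
  P={0,3}:  v_{0} + v_{3} = 2·v_{6}  so sig = [2:2]
  P={1,3}:  v_{1} + v_{3} = 2·v_{4}  so sig = [2:2]
  P={2,6}:  v_{2} + v_{6} = 2·v_{0}  so sig = [2:2]

so the primitive-relation signature multiset is
{ [2:] ×2,  [2:1] ×8,  [2:1,1],  [2:2] ×3 }


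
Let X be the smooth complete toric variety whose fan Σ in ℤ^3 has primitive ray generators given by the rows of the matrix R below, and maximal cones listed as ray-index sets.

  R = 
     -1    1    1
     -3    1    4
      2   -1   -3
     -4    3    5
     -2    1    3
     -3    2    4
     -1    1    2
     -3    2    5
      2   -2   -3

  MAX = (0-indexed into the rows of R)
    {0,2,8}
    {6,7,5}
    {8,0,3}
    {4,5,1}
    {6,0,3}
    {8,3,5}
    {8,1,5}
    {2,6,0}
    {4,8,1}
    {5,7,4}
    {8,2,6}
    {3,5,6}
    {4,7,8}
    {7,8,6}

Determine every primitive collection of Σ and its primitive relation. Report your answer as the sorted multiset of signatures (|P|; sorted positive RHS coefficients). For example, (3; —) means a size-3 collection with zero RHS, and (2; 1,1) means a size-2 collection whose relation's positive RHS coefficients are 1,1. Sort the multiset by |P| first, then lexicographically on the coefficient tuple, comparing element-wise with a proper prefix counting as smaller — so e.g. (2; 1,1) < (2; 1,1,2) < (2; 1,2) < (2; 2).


20 minimal non-faces of Δ(Σ) (on 9 rays):

  • {2,4}:  v_{2} + v_{4} = 0 ; sig = (2; —)
  • {0,4}:  v_{0} + v_{4} = v_{5} ; sig = (2; 1)
  • {0,5}:  v_{0} + v_{5} = v_{3} ; sig = (2; 1)
  • {2,5}:  v_{2} + v_{5} = v_{0} ; sig = (2; 1)
  • {2,7}:  v_{2} + v_{7} = v_{6} ; sig = (2; 1)
  • {4,6}:  v_{4} + v_{6} = v_{7} ; sig = (2; 1)
  • {0,7}:  v_{0} + v_{7} = v_{5} + v_{6} ; sig = (2; 1,1)
  • {1,2}:  v_{1} + v_{2} = v_{5} + v_{8} ; sig = (2; 1,1)
  • {0,1}:  v_{0} + v_{1} = 2·v_{5} + v_{8} ; sig = (2; 1,2)
  • {3,7}:  v_{3} + v_{7} = 2·v_{5} + v_{6} ; sig = (2; 1,2)
  • {1,3}:  v_{1} + v_{3} = 3·v_{5} + v_{8} ; sig = (2; 1,3)
  • {1,6}:  v_{1} + v_{6} = 2·v_{4} ; sig = (2; 2)
  • {2,3}:  v_{2} + v_{3} = 2·v_{0} ; sig = (2; 2)
  • {3,4}:  v_{3} + v_{4} = 2·v_{5} ; sig = (2; 2)
  • {1,7}:  v_{1} + v_{7} = 3·v_{4} ; sig = (2; 3)
  • {0,6,8}:  v_{0} + v_{6} + v_{8} = 0 ; sig = (3; —)
  • {3,6,8}:  v_{3} + v_{6} + v_{8} = v_{5} ; sig = (3; 1)
  • {4,5,8}:  v_{4} + v_{5} + v_{8} = v_{1} ; sig = (3; 1)
  • {5,6,8}:  v_{5} + v_{6} + v_{8} = v_{4} ; sig = (3; 1)
  • {5,7,8}:  v_{5} + v_{7} + v_{8} = 2·v_{4} ; sig = (3; 2)

Sorted signature multiset PRS(X):
[(2; —), (2; 1), (2; 1), (2; 1), (2; 1), (2; 1), (2; 1,1), (2; 1,1), (2; 1,2), (2; 1,2), (2; 1,3), (2; 2), (2; 2), (2; 2), (2; 3), (3; —), (3; 1), (3; 1), (3; 1), (3; 2)]


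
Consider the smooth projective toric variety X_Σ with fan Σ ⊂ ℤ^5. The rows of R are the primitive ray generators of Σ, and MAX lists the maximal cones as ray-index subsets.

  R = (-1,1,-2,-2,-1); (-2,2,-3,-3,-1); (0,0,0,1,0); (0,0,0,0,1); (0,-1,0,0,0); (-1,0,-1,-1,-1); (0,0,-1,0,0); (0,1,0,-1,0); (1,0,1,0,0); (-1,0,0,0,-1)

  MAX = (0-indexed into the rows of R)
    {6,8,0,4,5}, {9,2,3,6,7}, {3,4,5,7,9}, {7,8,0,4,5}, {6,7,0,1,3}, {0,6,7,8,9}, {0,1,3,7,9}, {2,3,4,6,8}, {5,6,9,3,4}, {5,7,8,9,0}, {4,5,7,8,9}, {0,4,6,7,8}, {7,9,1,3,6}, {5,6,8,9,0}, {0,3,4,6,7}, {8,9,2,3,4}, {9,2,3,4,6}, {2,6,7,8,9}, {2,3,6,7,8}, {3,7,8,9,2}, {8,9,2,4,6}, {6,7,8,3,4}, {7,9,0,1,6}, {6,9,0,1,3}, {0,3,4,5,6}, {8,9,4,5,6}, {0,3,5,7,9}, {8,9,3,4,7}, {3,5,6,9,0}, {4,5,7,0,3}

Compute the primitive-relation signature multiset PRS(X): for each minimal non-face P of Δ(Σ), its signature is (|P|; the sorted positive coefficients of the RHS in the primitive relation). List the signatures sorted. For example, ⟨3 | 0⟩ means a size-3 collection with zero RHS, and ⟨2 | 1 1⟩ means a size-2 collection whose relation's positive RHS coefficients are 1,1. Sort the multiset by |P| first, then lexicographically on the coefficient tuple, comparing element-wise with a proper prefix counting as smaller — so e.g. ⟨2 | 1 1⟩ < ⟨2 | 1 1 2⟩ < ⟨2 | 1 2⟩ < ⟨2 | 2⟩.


Primitive collections (14):

  P={1,8}:  v_{1} + v_{8} = v_{0} + v_{7}  ⟹  sig = ⟨2 | 1 1⟩
  P={2,5}:  v_{2} + v_{5} = v_{6} + v_{9}  ⟹  sig = ⟨2 | 1 1⟩
  P={1,4}:  v_{1} + v_{4} = v_{0} + v_{3} + v_{5}  ⟹  sig = ⟨2 | 1 1 1⟩
  P={0,2}:  v_{0} + v_{2} = 2·v_{6} + v_{7} + v_{9}  ⟹  sig = ⟨2 | 1 1 2⟩
  P={1,5}:  v_{1} + v_{5} = 2·v_{0} + v_{3} + v_{9}  ⟹  sig = ⟨2 | 1 1 2⟩
  P={1,2}:  v_{1} + v_{2} = v_{3} + 3·v_{6} + 2·v_{7} + 2·v_{9}  ⟹  sig = ⟨2 | 1 2 2 3⟩
  P={2,4,7}:  v_{2} + v_{4} + v_{7} = 0  ⟹  sig = ⟨3 | 0⟩
  P={5,6,7}:  v_{5} + v_{6} + v_{7} = v_{0}  ⟹  sig = ⟨3 | 1⟩
  P={3,5,8}:  v_{3} + v_{5} + v_{8} = v_{4} + v_{7}  ⟹  sig = ⟨3 | 1 1⟩
  P={0,3,8}:  v_{0} + v_{3} + v_{8} = v_{4} + v_{6} + 2·v_{7}  ⟹  sig = ⟨3 | 1 1 2⟩
  P={0,4,9}:  v_{0} + v_{4} + v_{9} = 2·v_{5}  ⟹  sig = ⟨3 | 2⟩
  P={3,6,8,9}:  v_{3} + v_{6} + v_{8} + v_{9} = 0  ⟹  sig = ⟨4 | 0⟩
  P={4,6,7,9}:  v_{4} + v_{6} + v_{7} + v_{9} = v_{5}  ⟹  sig = ⟨4 | 1⟩
  P={0,3,6,7,9}:  v_{0} + v_{3} + v_{6} + v_{7} + v_{9} = v_{1}  ⟹  sig = ⟨5 | 1⟩

Sorted signature multiset PRS(X):
    |P|=2: 6 collections, coeffs (1,1), (1,1), (1,1,1), (1,1,2), (1,1,2), (1,2,2,3)
    |P|=3: 5 collections, coeffs (), (1), (1,1), (1,1,2), (2)
    |P|=4: 2 collections, coeffs (), (1)
    |P|=5: 1 collection, coeffs (1)


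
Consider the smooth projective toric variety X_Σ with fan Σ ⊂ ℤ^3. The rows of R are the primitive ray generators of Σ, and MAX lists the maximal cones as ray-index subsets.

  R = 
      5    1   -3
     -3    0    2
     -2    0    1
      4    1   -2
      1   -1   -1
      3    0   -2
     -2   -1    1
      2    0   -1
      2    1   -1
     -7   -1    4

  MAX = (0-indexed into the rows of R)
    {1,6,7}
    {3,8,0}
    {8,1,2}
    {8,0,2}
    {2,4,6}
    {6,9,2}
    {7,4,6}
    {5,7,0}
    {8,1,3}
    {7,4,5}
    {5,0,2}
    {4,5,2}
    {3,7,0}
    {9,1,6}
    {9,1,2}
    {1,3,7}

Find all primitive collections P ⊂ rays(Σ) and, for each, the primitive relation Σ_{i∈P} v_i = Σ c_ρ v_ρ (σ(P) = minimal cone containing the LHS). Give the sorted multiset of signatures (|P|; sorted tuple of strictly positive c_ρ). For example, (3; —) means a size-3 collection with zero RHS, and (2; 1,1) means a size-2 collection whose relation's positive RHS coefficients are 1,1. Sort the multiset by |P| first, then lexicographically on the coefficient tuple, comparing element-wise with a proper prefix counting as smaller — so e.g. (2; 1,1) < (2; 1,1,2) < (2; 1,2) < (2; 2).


Σ has 22 primitive collections:

  P = {1,5}:  v_{1} + v_{5} = 0  →  sig = (2; —)
  P = {2,7}:  v_{2} + v_{7} = 0  →  sig = (2; —)
  P = {6,8}:  v_{6} + v_{8} = 0  →  sig = (2; —)
  P = {0,1}:  v_{0} + v_{1} = v_{8}  →  sig = (2; 1)
  P = {0,6}:  v_{0} + v_{6} = v_{5}  →  sig = (2; 1)
  P = {0,9}:  v_{0} + v_{9} = v_{2}  →  sig = (2; 1)
  P = {1,4}:  v_{1} + v_{4} = v_{6}  →  sig = (2; 1)
  P = {2,3}:  v_{2} + v_{3} = v_{8}  →  sig = (2; 1)
  P = {3,6}:  v_{3} + v_{6} = v_{7}  →  sig = (2; 1)
  P = {3,9}:  v_{3} + v_{9} = v_{1}  →  sig = (2; 1)
  P = {4,8}:  v_{4} + v_{8} = v_{5}  →  sig = (2; 1)
  P = {5,6}:  v_{5} + v_{6} = v_{4}  →  sig = (2; 1)
  P = {5,8}:  v_{5} + v_{8} = v_{0}  →  sig = (2; 1)
  P = {7,8}:  v_{7} + v_{8} = v_{3}  →  sig = (2; 1)
  P = {3,4}:  v_{3} + v_{4} = v_{5} + v_{7}  →  sig = (2; 1,1)
  P = {3,5}:  v_{3} + v_{5} = v_{0} + v_{7}  →  sig = (2; 1,1)
  P = {5,9}:  v_{5} + v_{9} = v_{2} + v_{6}  →  sig = (2; 1,1)
  P = {7,9}:  v_{7} + v_{9} = v_{1} + v_{6}  →  sig = (2; 1,1)
  P = {8,9}:  v_{8} + v_{9} = v_{1} + v_{2}  →  sig = (2; 1,1)
  P = {4,9}:  v_{4} + v_{9} = v_{2} + 2·v_{6}  →  sig = (2; 1,2)
  P = {0,4}:  v_{0} + v_{4} = 2·v_{5}  →  sig = (2; 2)
  P = {1,2,6}:  v_{1} + v_{2} + v_{6} = v_{9}  →  sig = (3; 1)

Sorted signature multiset PRS(X):
    |P|=2: 21 collections, coeffs (), (), (), (1), (1), (1), (1), (1), (1), (1), (1), (1), (1), (1), (1,1), (1,1), (1,1), (1,1), (1,1), (1,2), (2)
    |P|=3: 1 collection, coeffs (1)
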